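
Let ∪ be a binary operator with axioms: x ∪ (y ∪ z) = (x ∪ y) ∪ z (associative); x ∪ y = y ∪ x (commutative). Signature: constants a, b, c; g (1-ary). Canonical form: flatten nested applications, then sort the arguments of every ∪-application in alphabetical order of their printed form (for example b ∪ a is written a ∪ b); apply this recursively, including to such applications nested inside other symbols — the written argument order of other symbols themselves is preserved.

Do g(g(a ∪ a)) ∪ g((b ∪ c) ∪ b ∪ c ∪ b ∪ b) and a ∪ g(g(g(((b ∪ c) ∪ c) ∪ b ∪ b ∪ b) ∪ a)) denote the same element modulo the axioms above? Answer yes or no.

Answer: no — g(b ∪ b ∪ b ∪ b ∪ c ∪ c) ∪ g(g(a ∪ a)) vs a ∪ g(g(a ∪ g(b ∪ b ∪ b ∪ b ∪ c ∪ c)))

Derivation:
Left:  g(g(a ∪ a)) ∪ g((b ∪ c) ∪ b ∪ c ∪ b ∪ b)
  Canonicalize subterm:  g((b ∪ c) ∪ b ∪ c ∪ b ∪ b)  →  g(b ∪ b ∪ b ∪ b ∪ c ∪ c)
  Order the arguments:  g(b ∪ b ∪ b ∪ b ∪ c ∪ c) ∪ g(g(a ∪ a))
Right:  a ∪ g(g(g(((b ∪ c) ∪ c) ∪ b ∪ b ∪ b) ∪ a))
  Inside:  g(g(g(((b ∪ c) ∪ c) ∪ b ∪ b ∪ b) ∪ a))  →  g(g(a ∪ g(b ∪ b ∪ b ∪ b ∪ c ∪ c)))
  Sort arguments:  a ∪ g(g(a ∪ g(b ∪ b ∪ b ∪ b ∪ c ∪ c)))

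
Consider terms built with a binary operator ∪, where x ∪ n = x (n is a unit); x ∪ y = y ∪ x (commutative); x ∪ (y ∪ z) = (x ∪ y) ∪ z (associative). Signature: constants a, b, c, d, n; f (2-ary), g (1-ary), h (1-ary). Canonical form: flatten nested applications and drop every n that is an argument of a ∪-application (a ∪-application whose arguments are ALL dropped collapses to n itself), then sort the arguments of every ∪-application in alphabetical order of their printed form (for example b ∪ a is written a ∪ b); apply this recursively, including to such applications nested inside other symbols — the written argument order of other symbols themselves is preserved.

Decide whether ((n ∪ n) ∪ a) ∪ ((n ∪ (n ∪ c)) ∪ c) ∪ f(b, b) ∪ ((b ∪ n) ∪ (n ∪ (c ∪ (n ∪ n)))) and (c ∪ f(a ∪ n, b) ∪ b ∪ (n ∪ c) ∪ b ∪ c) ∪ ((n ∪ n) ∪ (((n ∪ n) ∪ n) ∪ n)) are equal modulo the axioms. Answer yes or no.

Answer: no — a ∪ b ∪ c ∪ c ∪ c ∪ f(b, b) vs b ∪ b ∪ c ∪ c ∪ c ∪ f(a, b)

Derivation:
Left:  ((n ∪ n) ∪ a) ∪ ((n ∪ (n ∪ c)) ∪ c) ∪ f(b, b) ∪ ((b ∪ n) ∪ (n ∪ (c ∪ (n ∪ n))))
  Un-nest:  n ∪ n ∪ a ∪ n ∪ n ∪ c ∪ c ∪ f(b, b) ∪ b ∪ n ∪ n ∪ c ∪ n ∪ n
  Units out:  drop n (×8)
  Order the arguments:  a ∪ b ∪ c ∪ c ∪ c ∪ f(b, b)
Right:  (c ∪ f(a ∪ n, b) ∪ b ∪ (n ∪ c) ∪ b ∪ c) ∪ ((n ∪ n) ∪ (((n ∪ n) ∪ n) ∪ n))
  Flatten:  c ∪ f(a ∪ n, b) ∪ b ∪ n ∪ c ∪ b ∪ c ∪ n ∪ n ∪ n ∪ n ∪ n ∪ n
  Inside:  f(a ∪ n, b)  →  f(a, b)
  Unit:  drop n (×7)
  Order the arguments:  b ∪ b ∪ c ∪ c ∪ c ∪ f(a, b)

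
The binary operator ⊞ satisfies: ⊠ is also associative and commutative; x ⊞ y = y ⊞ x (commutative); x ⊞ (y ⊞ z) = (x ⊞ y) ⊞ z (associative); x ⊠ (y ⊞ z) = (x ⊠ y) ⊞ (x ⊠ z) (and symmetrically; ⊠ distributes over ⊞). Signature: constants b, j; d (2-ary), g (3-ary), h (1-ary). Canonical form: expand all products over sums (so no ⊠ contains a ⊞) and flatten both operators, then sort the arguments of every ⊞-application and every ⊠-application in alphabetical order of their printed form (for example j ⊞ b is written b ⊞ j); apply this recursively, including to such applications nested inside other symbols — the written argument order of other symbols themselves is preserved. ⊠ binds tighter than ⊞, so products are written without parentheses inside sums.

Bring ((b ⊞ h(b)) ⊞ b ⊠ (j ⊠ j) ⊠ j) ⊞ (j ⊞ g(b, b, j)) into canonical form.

Answer: b ⊞ b ⊠ j ⊠ j ⊠ j ⊞ g(b, b, j) ⊞ h(b) ⊞ j

Derivation:
Merge nested applications:  b ⊞ h(b) ⊞ b ⊠ j ⊠ j ⊠ j ⊞ j ⊞ g(b, b, j)
Sort:  b ⊞ b ⊠ j ⊠ j ⊠ j ⊞ g(b, b, j) ⊞ h(b) ⊞ j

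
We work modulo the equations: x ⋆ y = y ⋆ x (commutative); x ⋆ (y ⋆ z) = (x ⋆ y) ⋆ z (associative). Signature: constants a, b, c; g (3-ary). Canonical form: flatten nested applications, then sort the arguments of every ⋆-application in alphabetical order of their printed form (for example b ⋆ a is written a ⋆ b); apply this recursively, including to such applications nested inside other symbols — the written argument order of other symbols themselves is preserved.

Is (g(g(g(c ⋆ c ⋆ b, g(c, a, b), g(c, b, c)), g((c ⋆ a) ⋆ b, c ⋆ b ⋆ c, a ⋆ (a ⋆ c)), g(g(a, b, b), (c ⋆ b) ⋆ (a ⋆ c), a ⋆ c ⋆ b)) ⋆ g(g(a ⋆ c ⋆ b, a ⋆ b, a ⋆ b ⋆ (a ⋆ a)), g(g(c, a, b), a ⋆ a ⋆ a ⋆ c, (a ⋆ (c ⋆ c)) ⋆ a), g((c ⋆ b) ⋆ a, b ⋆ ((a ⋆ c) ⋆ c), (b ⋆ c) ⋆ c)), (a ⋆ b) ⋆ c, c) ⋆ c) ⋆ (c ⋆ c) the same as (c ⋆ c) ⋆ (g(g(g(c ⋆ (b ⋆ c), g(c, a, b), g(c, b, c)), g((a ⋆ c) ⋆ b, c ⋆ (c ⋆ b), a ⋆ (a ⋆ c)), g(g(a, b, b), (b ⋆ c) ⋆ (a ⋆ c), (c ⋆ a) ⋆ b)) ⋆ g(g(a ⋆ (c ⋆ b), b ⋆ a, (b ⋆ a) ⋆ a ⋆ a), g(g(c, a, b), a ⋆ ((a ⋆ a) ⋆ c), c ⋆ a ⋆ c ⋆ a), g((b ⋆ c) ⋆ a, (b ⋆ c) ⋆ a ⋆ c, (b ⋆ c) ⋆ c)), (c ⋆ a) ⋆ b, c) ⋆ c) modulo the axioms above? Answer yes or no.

Left:  (g(g(g(c ⋆ c ⋆ b, g(c, a, b), g(c, b, c)), g((c ⋆ a) ⋆ b, c ⋆ b ⋆ c, a ⋆ (a ⋆ c)), g(g(a, b, b), (c ⋆ b) ⋆ (a ⋆ c), a ⋆ c ⋆ b)) ⋆ g(g(a ⋆ c ⋆ b, a ⋆ b, a ⋆ b ⋆ (a ⋆ a)), g(g(c, a, b), a ⋆ a ⋆ a ⋆ c, (a ⋆ (c ⋆ c)) ⋆ a), g((c ⋆ b) ⋆ a, b ⋆ ((a ⋆ c) ⋆ c), (b ⋆ c) ⋆ c)), (a ⋆ b) ⋆ c, c) ⋆ c) ⋆ (c ⋆ c)
  Merge nested applications:  g(g(g(c ⋆ c ⋆ b, g(c, a, b), g(c, b, c)), g((c ⋆ a) ⋆ b, c ⋆ b ⋆ c, a ⋆ (a ⋆ c)), g(g(a, b, b), (c ⋆ b) ⋆ (a ⋆ c), a ⋆ c ⋆ b)) ⋆ g(g(a ⋆ c ⋆ b, a ⋆ b, a ⋆ b ⋆ (a ⋆ a)), g(g(c, a, b), a ⋆ a ⋆ a ⋆ c, (a ⋆ (c ⋆ c)) ⋆ a), g((c ⋆ b) ⋆ a, b ⋆ ((a ⋆ c) ⋆ c), (b ⋆ c) ⋆ c)), (a ⋆ b) ⋆ c, c) ⋆ c ⋆ c ⋆ c
  Simplify inside:  g(g(g(c ⋆ c ⋆ b, g(c, a, b), g(c, b, c)), g((c ⋆ a) ⋆ b, c ⋆ b ⋆ c, a ⋆ (a ⋆ c)), g(g(a, b, b), (c ⋆ b) ⋆ (a ⋆ c), a ⋆ c ⋆ b)) ⋆ g(g(a ⋆ c ⋆ b, a ⋆ b, a ⋆ b ⋆ (a ⋆ a)), g(g(c, a, b), a ⋆ a ⋆ a ⋆ c, (a ⋆ (c ⋆ c)) ⋆ a), g((c ⋆ b) ⋆ a, b ⋆ ((a ⋆ c) ⋆ c), (b ⋆ c) ⋆ c)), (a ⋆ b) ⋆ c, c)  →  g(g(g(a ⋆ b ⋆ c, a ⋆ b, a ⋆ a ⋆ a ⋆ b), g(g(c, a, b), a ⋆ a ⋆ a ⋆ c, a ⋆ a ⋆ c ⋆ c), g(a ⋆ b ⋆ c, a ⋆ b ⋆ c ⋆ c, b ⋆ c ⋆ c)) ⋆ g(g(b ⋆ c ⋆ c, g(c, a, b), g(c, b, c)), g(a ⋆ b ⋆ c, b ⋆ c ⋆ c, a ⋆ a ⋆ c), g(g(a, b, b), a ⋆ b ⋆ c ⋆ c, a ⋆ b ⋆ c)), a ⋆ b ⋆ c, c)
  Order the arguments:  c ⋆ c ⋆ c ⋆ g(g(g(a ⋆ b ⋆ c, a ⋆ b, a ⋆ a ⋆ a ⋆ b), g(g(c, a, b), a ⋆ a ⋆ a ⋆ c, a ⋆ a ⋆ c ⋆ c), g(a ⋆ b ⋆ c, a ⋆ b ⋆ c ⋆ c, b ⋆ c ⋆ c)) ⋆ g(g(b ⋆ c ⋆ c, g(c, a, b), g(c, b, c)), g(a ⋆ b ⋆ c, b ⋆ c ⋆ c, a ⋆ a ⋆ c), g(g(a, b, b), a ⋆ b ⋆ c ⋆ c, a ⋆ b ⋆ c)), a ⋆ b ⋆ c, c)
Right:  (c ⋆ c) ⋆ (g(g(g(c ⋆ (b ⋆ c), g(c, a, b), g(c, b, c)), g((a ⋆ c) ⋆ b, c ⋆ (c ⋆ b), a ⋆ (a ⋆ c)), g(g(a, b, b), (b ⋆ c) ⋆ (a ⋆ c), (c ⋆ a) ⋆ b)) ⋆ g(g(a ⋆ (c ⋆ b), b ⋆ a, (b ⋆ a) ⋆ a ⋆ a), g(g(c, a, b), a ⋆ ((a ⋆ a) ⋆ c), c ⋆ a ⋆ c ⋆ a), g((b ⋆ c) ⋆ a, (b ⋆ c) ⋆ a ⋆ c, (b ⋆ c) ⋆ c)), (c ⋆ a) ⋆ b, c) ⋆ c)
  Flatten:  c ⋆ c ⋆ g(g(g(c ⋆ (b ⋆ c), g(c, a, b), g(c, b, c)), g((a ⋆ c) ⋆ b, c ⋆ (c ⋆ b), a ⋆ (a ⋆ c)), g(g(a, b, b), (b ⋆ c) ⋆ (a ⋆ c), (c ⋆ a) ⋆ b)) ⋆ g(g(a ⋆ (c ⋆ b), b ⋆ a, (b ⋆ a) ⋆ a ⋆ a), g(g(c, a, b), a ⋆ ((a ⋆ a) ⋆ c), c ⋆ a ⋆ c ⋆ a), g((b ⋆ c) ⋆ a, (b ⋆ c) ⋆ a ⋆ c, (b ⋆ c) ⋆ c)), (c ⋆ a) ⋆ b, c) ⋆ c
  Simplify inside:  g(g(g(c ⋆ (b ⋆ c), g(c, a, b), g(c, b, c)), g((a ⋆ c) ⋆ b, c ⋆ (c ⋆ b), a ⋆ (a ⋆ c)), g(g(a, b, b), (b ⋆ c) ⋆ (a ⋆ c), (c ⋆ a) ⋆ b)) ⋆ g(g(a ⋆ (c ⋆ b), b ⋆ a, (b ⋆ a) ⋆ a ⋆ a), g(g(c, a, b), a ⋆ ((a ⋆ a) ⋆ c), c ⋆ a ⋆ c ⋆ a), g((b ⋆ c) ⋆ a, (b ⋆ c) ⋆ a ⋆ c, (b ⋆ c) ⋆ c)), (c ⋆ a) ⋆ b, c)  →  g(g(g(a ⋆ b ⋆ c, a ⋆ b, a ⋆ a ⋆ a ⋆ b), g(g(c, a, b), a ⋆ a ⋆ a ⋆ c, a ⋆ a ⋆ c ⋆ c), g(a ⋆ b ⋆ c, a ⋆ b ⋆ c ⋆ c, b ⋆ c ⋆ c)) ⋆ g(g(b ⋆ c ⋆ c, g(c, a, b), g(c, b, c)), g(a ⋆ b ⋆ c, b ⋆ c ⋆ c, a ⋆ a ⋆ c), g(g(a, b, b), a ⋆ b ⋆ c ⋆ c, a ⋆ b ⋆ c)), a ⋆ b ⋆ c, c)
  Sort:  c ⋆ c ⋆ c ⋆ g(g(g(a ⋆ b ⋆ c, a ⋆ b, a ⋆ a ⋆ a ⋆ b), g(g(c, a, b), a ⋆ a ⋆ a ⋆ c, a ⋆ a ⋆ c ⋆ c), g(a ⋆ b ⋆ c, a ⋆ b ⋆ c ⋆ c, b ⋆ c ⋆ c)) ⋆ g(g(b ⋆ c ⋆ c, g(c, a, b), g(c, b, c)), g(a ⋆ b ⋆ c, b ⋆ c ⋆ c, a ⋆ a ⋆ c), g(g(a, b, b), a ⋆ b ⋆ c ⋆ c, a ⋆ b ⋆ c)), a ⋆ b ⋆ c, c)

Answer: yes — both canonical forms are c ⋆ c ⋆ c ⋆ g(g(g(a ⋆ b ⋆ c, a ⋆ b, a ⋆ a ⋆ a ⋆ b), g(g(c, a, b), a ⋆ a ⋆ a ⋆ c, a ⋆ a ⋆ c ⋆ c), g(a ⋆ b ⋆ c, a ⋆ b ⋆ c ⋆ c, b ⋆ c ⋆ c)) ⋆ g(g(b ⋆ c ⋆ c, g(c, a, b), g(c, b, c)), g(a ⋆ b ⋆ c, b ⋆ c ⋆ c, a ⋆ a ⋆ c), g(g(a, b, b), a ⋆ b ⋆ c ⋆ c, a ⋆ b ⋆ c)), a ⋆ b ⋆ c, c)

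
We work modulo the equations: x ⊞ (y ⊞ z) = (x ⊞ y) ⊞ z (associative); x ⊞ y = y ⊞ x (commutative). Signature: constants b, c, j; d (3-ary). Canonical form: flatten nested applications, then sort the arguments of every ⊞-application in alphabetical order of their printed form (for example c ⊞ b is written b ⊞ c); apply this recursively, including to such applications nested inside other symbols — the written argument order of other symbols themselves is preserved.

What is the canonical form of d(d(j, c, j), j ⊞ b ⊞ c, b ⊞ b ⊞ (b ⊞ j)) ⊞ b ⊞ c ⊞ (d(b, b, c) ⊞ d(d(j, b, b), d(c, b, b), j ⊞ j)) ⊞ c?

Merge nested applications:  d(d(j, c, j), j ⊞ b ⊞ c, b ⊞ b ⊞ (b ⊞ j)) ⊞ b ⊞ c ⊞ d(b, b, c) ⊞ d(d(j, b, b), d(c, b, b), j ⊞ j) ⊞ c
Canonicalize subterm:  d(d(j, c, j), j ⊞ b ⊞ c, b ⊞ b ⊞ (b ⊞ j))  →  d(d(j, c, j), b ⊞ c ⊞ j, b ⊞ b ⊞ b ⊞ j)
Order the arguments:  b ⊞ c ⊞ c ⊞ d(b, b, c) ⊞ d(d(j, b, b), d(c, b, b), j ⊞ j) ⊞ d(d(j, c, j), b ⊞ c ⊞ j, b ⊞ b ⊞ b ⊞ j)

Answer: b ⊞ c ⊞ c ⊞ d(b, b, c) ⊞ d(d(j, b, b), d(c, b, b), j ⊞ j) ⊞ d(d(j, c, j), b ⊞ c ⊞ j, b ⊞ b ⊞ b ⊞ j)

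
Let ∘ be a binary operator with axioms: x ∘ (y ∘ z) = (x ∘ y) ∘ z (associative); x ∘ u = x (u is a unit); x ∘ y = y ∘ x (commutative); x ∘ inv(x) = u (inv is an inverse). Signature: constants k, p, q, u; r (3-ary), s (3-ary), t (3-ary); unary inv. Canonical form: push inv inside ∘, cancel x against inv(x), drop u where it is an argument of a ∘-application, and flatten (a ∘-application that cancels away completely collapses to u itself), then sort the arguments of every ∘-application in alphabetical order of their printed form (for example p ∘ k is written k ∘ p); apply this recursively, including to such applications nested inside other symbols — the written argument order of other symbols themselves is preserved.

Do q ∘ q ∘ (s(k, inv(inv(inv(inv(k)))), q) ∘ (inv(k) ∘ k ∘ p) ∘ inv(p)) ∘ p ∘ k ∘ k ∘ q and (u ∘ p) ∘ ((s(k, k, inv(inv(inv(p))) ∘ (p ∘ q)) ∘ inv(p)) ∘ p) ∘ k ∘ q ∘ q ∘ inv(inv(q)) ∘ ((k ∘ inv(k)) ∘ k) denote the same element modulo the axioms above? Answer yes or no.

Left:  q ∘ q ∘ (s(k, inv(inv(inv(inv(k)))), q) ∘ (inv(k) ∘ k ∘ p) ∘ inv(p)) ∘ p ∘ k ∘ k ∘ q
  Push inv inside:  distribute inv over ∘ and collapse double inv
  Collect terms:  q ∘ q ∘ q ∘ s(k, k, q) ∘ k ∘ k ∘ p
  Sort arguments:  k ∘ k ∘ p ∘ q ∘ q ∘ q ∘ s(k, k, q)
Right:  (u ∘ p) ∘ ((s(k, k, inv(inv(inv(p))) ∘ (p ∘ q)) ∘ inv(p)) ∘ p) ∘ k ∘ q ∘ q ∘ inv(inv(q)) ∘ ((k ∘ inv(k)) ∘ k)
  Push inv inside:  distribute inv over ∘ and collapse double inv
  Collect terms:  p ∘ s(k, k, q) ∘ k ∘ k ∘ q ∘ q ∘ q
  Sort:  k ∘ k ∘ p ∘ q ∘ q ∘ q ∘ s(k, k, q)

Answer: yes — both canonical forms are k ∘ k ∘ p ∘ q ∘ q ∘ q ∘ s(k, k, q)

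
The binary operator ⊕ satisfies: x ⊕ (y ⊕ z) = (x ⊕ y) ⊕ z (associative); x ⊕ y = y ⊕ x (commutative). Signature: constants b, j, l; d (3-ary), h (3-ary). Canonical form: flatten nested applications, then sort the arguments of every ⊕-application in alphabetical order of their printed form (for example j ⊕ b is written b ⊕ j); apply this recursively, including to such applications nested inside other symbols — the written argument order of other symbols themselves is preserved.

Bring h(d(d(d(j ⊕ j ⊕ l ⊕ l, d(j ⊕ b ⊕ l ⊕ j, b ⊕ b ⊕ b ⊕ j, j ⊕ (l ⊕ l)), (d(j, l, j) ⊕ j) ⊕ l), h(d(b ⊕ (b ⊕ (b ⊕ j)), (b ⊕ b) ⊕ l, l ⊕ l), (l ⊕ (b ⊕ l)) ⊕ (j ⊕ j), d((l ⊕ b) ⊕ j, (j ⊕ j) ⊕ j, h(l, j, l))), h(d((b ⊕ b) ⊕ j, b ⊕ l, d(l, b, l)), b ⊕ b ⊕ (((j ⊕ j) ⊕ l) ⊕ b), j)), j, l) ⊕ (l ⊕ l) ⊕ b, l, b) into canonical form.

Focus inside:  d(d(d(j ⊕ j ⊕ l ⊕ l, d(j ⊕ b ⊕ l ⊕ j, b ⊕ b ⊕ b ⊕ j, j ⊕ (l ⊕ l)), (d(j, l, j) ⊕ j) ⊕ l), h(d(b ⊕ (b ⊕ (b ⊕ j)), (b ⊕ b) ⊕ l, l ⊕ l), (l ⊕ (b ⊕ l)) ⊕ (j ⊕ j), d((l ⊕ b) ⊕ j, (j ⊕ j) ⊕ j, h(l, j, l))), h(d((b ⊕ b) ⊕ j, b ⊕ l, d(l, b, l)), b ⊕ b ⊕ (((j ⊕ j) ⊕ l) ⊕ b), j)), j, l) ⊕ (l ⊕ l) ⊕ b
Un-nest:  d(d(d(j ⊕ j ⊕ l ⊕ l, d(j ⊕ b ⊕ l ⊕ j, b ⊕ b ⊕ b ⊕ j, j ⊕ (l ⊕ l)), (d(j, l, j) ⊕ j) ⊕ l), h(d(b ⊕ (b ⊕ (b ⊕ j)), (b ⊕ b) ⊕ l, l ⊕ l), (l ⊕ (b ⊕ l)) ⊕ (j ⊕ j), d((l ⊕ b) ⊕ j, (j ⊕ j) ⊕ j, h(l, j, l))), h(d((b ⊕ b) ⊕ j, b ⊕ l, d(l, b, l)), b ⊕ b ⊕ (((j ⊕ j) ⊕ l) ⊕ b), j)), j, l) ⊕ l ⊕ l ⊕ b
Canonicalize subterm:  d(d(d(j ⊕ j ⊕ l ⊕ l, d(j ⊕ b ⊕ l ⊕ j, b ⊕ b ⊕ b ⊕ j, j ⊕ (l ⊕ l)), (d(j, l, j) ⊕ j) ⊕ l), h(d(b ⊕ (b ⊕ (b ⊕ j)), (b ⊕ b) ⊕ l, l ⊕ l), (l ⊕ (b ⊕ l)) ⊕ (j ⊕ j), d((l ⊕ b) ⊕ j, (j ⊕ j) ⊕ j, h(l, j, l))), h(d((b ⊕ b) ⊕ j, b ⊕ l, d(l, b, l)), b ⊕ b ⊕ (((j ⊕ j) ⊕ l) ⊕ b), j)), j, l)  →  d(d(d(j ⊕ j ⊕ l ⊕ l, d(b ⊕ j ⊕ j ⊕ l, b ⊕ b ⊕ b ⊕ j, j ⊕ l ⊕ l), d(j, l, j) ⊕ j ⊕ l), h(d(b ⊕ b ⊕ b ⊕ j, b ⊕ b ⊕ l, l ⊕ l), b ⊕ j ⊕ j ⊕ l ⊕ l, d(b ⊕ j ⊕ l, j ⊕ j ⊕ j, h(l, j, l))), h(d(b ⊕ b ⊕ j, b ⊕ l, d(l, b, l)), b ⊕ b ⊕ b ⊕ j ⊕ j ⊕ l, j)), j, l)
Sort:  b ⊕ d(d(d(j ⊕ j ⊕ l ⊕ l, d(b ⊕ j ⊕ j ⊕ l, b ⊕ b ⊕ b ⊕ j, j ⊕ l ⊕ l), d(j, l, j) ⊕ j ⊕ l), h(d(b ⊕ b ⊕ b ⊕ j, b ⊕ b ⊕ l, l ⊕ l), b ⊕ j ⊕ j ⊕ l ⊕ l, d(b ⊕ j ⊕ l, j ⊕ j ⊕ j, h(l, j, l))), h(d(b ⊕ b ⊕ j, b ⊕ l, d(l, b, l)), b ⊕ b ⊕ b ⊕ j ⊕ j ⊕ l, j)), j, l) ⊕ l ⊕ l
Rebuild:  h(b ⊕ d(d(d(j ⊕ j ⊕ l ⊕ l, d(b ⊕ j ⊕ j ⊕ l, b ⊕ b ⊕ b ⊕ j, j ⊕ l ⊕ l), d(j, l, j) ⊕ j ⊕ l), h(d(b ⊕ b ⊕ b ⊕ j, b ⊕ b ⊕ l, l ⊕ l), b ⊕ j ⊕ j ⊕ l ⊕ l, d(b ⊕ j ⊕ l, j ⊕ j ⊕ j, h(l, j, l))), h(d(b ⊕ b ⊕ j, b ⊕ l, d(l, b, l)), b ⊕ b ⊕ b ⊕ j ⊕ j ⊕ l, j)), j, l) ⊕ l ⊕ l, l, b)

Answer: h(b ⊕ d(d(d(j ⊕ j ⊕ l ⊕ l, d(b ⊕ j ⊕ j ⊕ l, b ⊕ b ⊕ b ⊕ j, j ⊕ l ⊕ l), d(j, l, j) ⊕ j ⊕ l), h(d(b ⊕ b ⊕ b ⊕ j, b ⊕ b ⊕ l, l ⊕ l), b ⊕ j ⊕ j ⊕ l ⊕ l, d(b ⊕ j ⊕ l, j ⊕ j ⊕ j, h(l, j, l))), h(d(b ⊕ b ⊕ j, b ⊕ l, d(l, b, l)), b ⊕ b ⊕ b ⊕ j ⊕ j ⊕ l, j)), j, l) ⊕ l ⊕ l, l, b)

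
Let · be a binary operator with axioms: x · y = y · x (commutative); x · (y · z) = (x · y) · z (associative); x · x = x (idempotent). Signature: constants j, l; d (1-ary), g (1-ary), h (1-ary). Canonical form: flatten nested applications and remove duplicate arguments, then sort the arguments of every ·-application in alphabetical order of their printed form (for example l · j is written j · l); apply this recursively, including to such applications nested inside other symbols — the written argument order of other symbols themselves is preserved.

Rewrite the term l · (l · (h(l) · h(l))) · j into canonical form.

Answer: h(l) · j · l

Derivation:
Flatten:  l · l · h(l) · h(l) · j
Drop duplicates:  drop duplicate l, h(l)
Sort:  h(l) · j · l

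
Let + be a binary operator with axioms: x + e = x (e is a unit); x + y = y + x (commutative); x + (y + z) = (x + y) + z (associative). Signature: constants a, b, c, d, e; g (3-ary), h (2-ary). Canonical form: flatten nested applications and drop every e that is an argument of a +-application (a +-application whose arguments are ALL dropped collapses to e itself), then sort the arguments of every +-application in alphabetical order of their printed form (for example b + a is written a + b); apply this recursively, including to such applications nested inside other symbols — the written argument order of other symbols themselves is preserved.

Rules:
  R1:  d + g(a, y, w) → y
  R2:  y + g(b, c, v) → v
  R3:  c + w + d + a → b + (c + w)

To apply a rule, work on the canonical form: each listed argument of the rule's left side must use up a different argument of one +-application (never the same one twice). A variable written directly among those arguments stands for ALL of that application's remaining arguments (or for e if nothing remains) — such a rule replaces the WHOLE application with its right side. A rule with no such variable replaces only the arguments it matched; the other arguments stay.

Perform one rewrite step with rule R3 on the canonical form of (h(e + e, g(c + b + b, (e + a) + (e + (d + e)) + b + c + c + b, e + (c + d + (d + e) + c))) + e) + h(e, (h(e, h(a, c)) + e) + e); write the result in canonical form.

Canonical form:  h(e, g(b + b + c, a + b + b + c + c + d, c + c + d + d)) + h(e, h(e, h(a, c)))
Match R3:  consume a, c, d;  w := b + b + c
The variable takes the whole remainder — replace the entire application.
New term:  h(e, g(b + b + c, b + b + b + c + c, c + c + d + d)) + h(e, h(e, h(a, c)))

Answer: h(e, g(b + b + c, b + b + b + c + c, c + c + d + d)) + h(e, h(e, h(a, c)))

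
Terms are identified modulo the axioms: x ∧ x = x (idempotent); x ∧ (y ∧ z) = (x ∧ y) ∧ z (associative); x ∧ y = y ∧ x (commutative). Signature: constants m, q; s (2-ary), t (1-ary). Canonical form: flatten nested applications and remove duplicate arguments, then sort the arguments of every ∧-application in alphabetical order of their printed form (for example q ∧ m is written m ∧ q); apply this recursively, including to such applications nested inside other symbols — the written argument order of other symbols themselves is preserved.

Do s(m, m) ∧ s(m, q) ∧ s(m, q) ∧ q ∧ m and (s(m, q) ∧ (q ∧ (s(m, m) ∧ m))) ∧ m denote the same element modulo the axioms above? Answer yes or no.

Answer: yes — both canonical forms are m ∧ q ∧ s(m, m) ∧ s(m, q)

Derivation:
Left:  s(m, m) ∧ s(m, q) ∧ s(m, q) ∧ q ∧ m
  Drop duplicates:  drop duplicate s(m, q)
  Sort arguments:  m ∧ q ∧ s(m, m) ∧ s(m, q)
Right:  (s(m, q) ∧ (q ∧ (s(m, m) ∧ m))) ∧ m
  Merge nested applications:  s(m, q) ∧ q ∧ s(m, m) ∧ m ∧ m
  Deduplicate:  drop duplicate m
  Order the arguments:  m ∧ q ∧ s(m, m) ∧ s(m, q)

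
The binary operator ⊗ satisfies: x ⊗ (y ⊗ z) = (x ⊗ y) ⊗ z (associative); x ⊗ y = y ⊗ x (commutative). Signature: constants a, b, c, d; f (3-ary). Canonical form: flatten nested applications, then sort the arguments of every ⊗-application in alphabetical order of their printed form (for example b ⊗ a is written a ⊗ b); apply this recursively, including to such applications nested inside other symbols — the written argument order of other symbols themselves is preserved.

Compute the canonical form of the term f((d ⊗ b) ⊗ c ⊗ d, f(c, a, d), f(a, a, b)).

Focus inside:  (d ⊗ b) ⊗ c ⊗ d
Merge nested applications:  d ⊗ b ⊗ c ⊗ d
Order the arguments:  b ⊗ c ⊗ d ⊗ d
Reassemble:  f(b ⊗ c ⊗ d ⊗ d, f(c, a, d), f(a, a, b))

Answer: f(b ⊗ c ⊗ d ⊗ d, f(c, a, d), f(a, a, b))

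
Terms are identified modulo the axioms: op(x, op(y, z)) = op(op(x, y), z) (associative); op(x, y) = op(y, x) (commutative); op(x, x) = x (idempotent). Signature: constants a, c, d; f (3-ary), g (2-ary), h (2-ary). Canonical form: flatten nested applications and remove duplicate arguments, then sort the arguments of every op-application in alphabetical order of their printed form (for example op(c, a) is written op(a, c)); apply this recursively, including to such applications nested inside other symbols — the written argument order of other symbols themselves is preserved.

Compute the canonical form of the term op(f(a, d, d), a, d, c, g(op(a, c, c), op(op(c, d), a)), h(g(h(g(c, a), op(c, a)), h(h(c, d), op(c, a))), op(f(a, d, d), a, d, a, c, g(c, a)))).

Answer: op(a, c, d, f(a, d, d), g(op(a, c), op(a, c, d)), h(g(h(g(c, a), op(a, c)), h(h(c, d), op(a, c))), op(a, c, d, f(a, d, d), g(c, a))))

Derivation:
Inside:  g(op(a, c, c), op(op(c, d), a))  →  g(op(a, c), op(a, c, d))
Canonicalize subterm:  h(g(h(g(c, a), op(c, a)), h(h(c, d), op(c, a))), op(f(a, d, d), a, d, a, c, g(c, a)))  →  h(g(h(g(c, a), op(a, c)), h(h(c, d), op(a, c))), op(a, c, d, f(a, d, d), g(c, a)))
Order the arguments:  op(a, c, d, f(a, d, d), g(op(a, c), op(a, c, d)), h(g(h(g(c, a), op(a, c)), h(h(c, d), op(a, c))), op(a, c, d, f(a, d, d), g(c, a))))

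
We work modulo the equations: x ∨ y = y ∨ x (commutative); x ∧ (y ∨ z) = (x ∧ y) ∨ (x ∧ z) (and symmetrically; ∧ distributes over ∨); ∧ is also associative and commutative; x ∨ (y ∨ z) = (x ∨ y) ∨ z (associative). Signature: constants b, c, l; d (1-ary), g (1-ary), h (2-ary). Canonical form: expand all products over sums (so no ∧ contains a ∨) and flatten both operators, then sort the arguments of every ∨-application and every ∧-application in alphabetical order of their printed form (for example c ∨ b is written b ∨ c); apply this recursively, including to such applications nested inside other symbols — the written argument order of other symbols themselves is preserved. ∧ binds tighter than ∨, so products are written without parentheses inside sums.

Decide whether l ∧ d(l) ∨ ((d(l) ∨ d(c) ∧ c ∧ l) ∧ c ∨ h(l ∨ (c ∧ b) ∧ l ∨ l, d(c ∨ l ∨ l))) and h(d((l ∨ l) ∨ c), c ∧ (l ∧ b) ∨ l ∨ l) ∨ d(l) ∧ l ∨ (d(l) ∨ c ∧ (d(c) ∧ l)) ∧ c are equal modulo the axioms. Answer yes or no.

Left:  l ∧ d(l) ∨ ((d(l) ∨ d(c) ∧ c ∧ l) ∧ c ∨ h(l ∨ (c ∧ b) ∧ l ∨ l, d(c ∨ l ∨ l)))
  Expand:  d(l) ∧ l ∨ c ∧ d(l) ∨ c ∧ c ∧ d(c) ∧ l ∨ h(b ∧ c ∧ l ∨ l ∨ l, d(c ∨ l ∨ l))
  Order the arguments:  c ∧ c ∧ d(c) ∧ l ∨ c ∧ d(l) ∨ d(l) ∧ l ∨ h(b ∧ c ∧ l ∨ l ∨ l, d(c ∨ l ∨ l))
Right:  h(d((l ∨ l) ∨ c), c ∧ (l ∧ b) ∨ l ∨ l) ∨ d(l) ∧ l ∨ (d(l) ∨ c ∧ (d(c) ∧ l)) ∧ c
  Expand:  h(d(c ∨ l ∨ l), b ∧ c ∧ l ∨ l ∨ l) ∨ d(l) ∧ l ∨ c ∧ d(l) ∨ c ∧ c ∧ d(c) ∧ l
  Sort:  c ∧ c ∧ d(c) ∧ l ∨ c ∧ d(l) ∨ d(l) ∧ l ∨ h(d(c ∨ l ∨ l), b ∧ c ∧ l ∨ l ∨ l)

Answer: no — c ∧ c ∧ d(c) ∧ l ∨ c ∧ d(l) ∨ d(l) ∧ l ∨ h(b ∧ c ∧ l ∨ l ∨ l, d(c ∨ l ∨ l)) vs c ∧ c ∧ d(c) ∧ l ∨ c ∧ d(l) ∨ d(l) ∧ l ∨ h(d(c ∨ l ∨ l), b ∧ c ∧ l ∨ l ∨ l)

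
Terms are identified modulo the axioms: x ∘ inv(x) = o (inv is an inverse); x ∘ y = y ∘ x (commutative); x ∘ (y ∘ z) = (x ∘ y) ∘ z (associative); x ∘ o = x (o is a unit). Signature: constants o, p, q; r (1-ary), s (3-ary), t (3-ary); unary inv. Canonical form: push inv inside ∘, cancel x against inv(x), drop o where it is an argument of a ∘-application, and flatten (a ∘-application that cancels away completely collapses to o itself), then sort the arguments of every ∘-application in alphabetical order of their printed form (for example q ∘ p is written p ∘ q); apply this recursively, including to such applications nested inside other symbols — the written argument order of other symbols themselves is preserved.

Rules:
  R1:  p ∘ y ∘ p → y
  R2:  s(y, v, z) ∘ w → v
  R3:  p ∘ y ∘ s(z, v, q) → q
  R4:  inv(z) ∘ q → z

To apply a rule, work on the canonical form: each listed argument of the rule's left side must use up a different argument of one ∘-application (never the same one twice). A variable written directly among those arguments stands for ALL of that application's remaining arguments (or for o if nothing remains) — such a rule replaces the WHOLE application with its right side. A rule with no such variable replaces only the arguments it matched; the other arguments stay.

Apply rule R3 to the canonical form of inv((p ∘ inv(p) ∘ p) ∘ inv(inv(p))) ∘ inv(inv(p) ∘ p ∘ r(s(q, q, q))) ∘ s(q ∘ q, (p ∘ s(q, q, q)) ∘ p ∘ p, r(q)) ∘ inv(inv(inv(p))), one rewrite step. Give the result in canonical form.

Canonical form:  inv(p) ∘ inv(p) ∘ inv(p) ∘ inv(r(s(q, q, q))) ∘ s(q ∘ q, p ∘ p ∘ p ∘ s(q, q, q), r(q))
Match R3:  consume p, s(q, q, q);  v := q, y := p ∘ p, z := q
The extension variable absorbs all remaining arguments, so the whole application is rewritten.
Giving:  inv(p) ∘ inv(p) ∘ inv(p) ∘ inv(r(s(q, q, q))) ∘ s(q ∘ q, q, r(q))

Answer: inv(p) ∘ inv(p) ∘ inv(p) ∘ inv(r(s(q, q, q))) ∘ s(q ∘ q, q, r(q))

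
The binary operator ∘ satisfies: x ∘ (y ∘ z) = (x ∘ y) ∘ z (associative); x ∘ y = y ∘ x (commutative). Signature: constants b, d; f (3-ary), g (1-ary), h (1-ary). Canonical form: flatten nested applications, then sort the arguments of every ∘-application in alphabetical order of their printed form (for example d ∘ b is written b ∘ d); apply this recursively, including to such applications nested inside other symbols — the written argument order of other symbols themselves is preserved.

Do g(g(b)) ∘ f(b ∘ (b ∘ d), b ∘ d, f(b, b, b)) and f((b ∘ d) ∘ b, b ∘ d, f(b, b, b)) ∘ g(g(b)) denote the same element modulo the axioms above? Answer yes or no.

Left:  g(g(b)) ∘ f(b ∘ (b ∘ d), b ∘ d, f(b, b, b))
  Simplify inside:  f(b ∘ (b ∘ d), b ∘ d, f(b, b, b))  →  f(b ∘ b ∘ d, b ∘ d, f(b, b, b))
  Order the arguments:  f(b ∘ b ∘ d, b ∘ d, f(b, b, b)) ∘ g(g(b))
Right:  f((b ∘ d) ∘ b, b ∘ d, f(b, b, b)) ∘ g(g(b))
  Inside:  f((b ∘ d) ∘ b, b ∘ d, f(b, b, b))  →  f(b ∘ b ∘ d, b ∘ d, f(b, b, b))
  Order the arguments:  f(b ∘ b ∘ d, b ∘ d, f(b, b, b)) ∘ g(g(b))

Answer: yes — both canonical forms are f(b ∘ b ∘ d, b ∘ d, f(b, b, b)) ∘ g(g(b))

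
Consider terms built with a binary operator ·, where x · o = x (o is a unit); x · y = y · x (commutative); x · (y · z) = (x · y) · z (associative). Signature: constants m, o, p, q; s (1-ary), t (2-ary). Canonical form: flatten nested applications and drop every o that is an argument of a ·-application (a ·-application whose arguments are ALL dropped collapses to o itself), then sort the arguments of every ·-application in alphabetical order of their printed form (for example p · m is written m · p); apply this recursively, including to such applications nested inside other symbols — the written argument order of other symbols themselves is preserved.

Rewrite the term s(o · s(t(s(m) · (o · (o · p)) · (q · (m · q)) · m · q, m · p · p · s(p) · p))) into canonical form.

Focus inside:  o · s(t(s(m) · (o · (o · p)) · (q · (m · q)) · m · q, m · p · p · s(p) · p))
Inside:  s(t(s(m) · (o · (o · p)) · (q · (m · q)) · m · q, m · p · p · s(p) · p))  →  s(t(m · m · p · q · q · q · s(m), m · p · p · p · s(p)))
Drop the unit:  drop o
Sort arguments:  s(t(m · m · p · q · q · q · s(m), m · p · p · p · s(p)))
Reassemble:  s(s(t(m · m · p · q · q · q · s(m), m · p · p · p · s(p))))

Answer: s(s(t(m · m · p · q · q · q · s(m), m · p · p · p · s(p))))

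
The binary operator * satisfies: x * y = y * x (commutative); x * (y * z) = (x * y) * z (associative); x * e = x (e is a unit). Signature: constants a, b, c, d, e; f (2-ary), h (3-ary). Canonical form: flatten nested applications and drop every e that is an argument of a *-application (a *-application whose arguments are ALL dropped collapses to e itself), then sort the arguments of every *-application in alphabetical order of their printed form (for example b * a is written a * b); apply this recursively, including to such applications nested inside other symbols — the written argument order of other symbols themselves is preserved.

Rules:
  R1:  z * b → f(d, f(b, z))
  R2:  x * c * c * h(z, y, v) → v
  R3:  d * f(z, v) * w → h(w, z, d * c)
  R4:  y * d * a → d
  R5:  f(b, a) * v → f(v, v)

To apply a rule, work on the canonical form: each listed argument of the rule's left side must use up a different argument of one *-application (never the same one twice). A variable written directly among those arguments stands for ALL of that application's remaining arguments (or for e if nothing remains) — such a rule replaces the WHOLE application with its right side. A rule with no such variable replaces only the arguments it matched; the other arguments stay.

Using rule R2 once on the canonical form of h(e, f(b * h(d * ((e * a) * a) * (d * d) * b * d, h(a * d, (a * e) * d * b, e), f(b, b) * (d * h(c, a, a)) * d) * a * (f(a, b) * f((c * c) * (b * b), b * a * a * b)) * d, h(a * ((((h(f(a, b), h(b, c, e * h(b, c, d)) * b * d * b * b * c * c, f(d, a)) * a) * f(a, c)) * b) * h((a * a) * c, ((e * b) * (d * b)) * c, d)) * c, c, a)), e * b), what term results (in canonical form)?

Canonical form:  h(e, f(a * b * d * f(a, b) * f(b * b * c * c, a * a * b * b) * h(a * a * b * d * d * d * d, h(a * d, a * b * d, e), d * d * f(b, b) * h(c, a, a)), h(a * a * b * c * f(a, c) * h(a * a * c, b * b * c * d, d) * h(f(a, b), b * b * b * c * c * d * h(b, c, h(b, c, d)), f(d, a)), c, a)), b)
R2 matches:  uses c, c, h(b, c, h(b, c, d));  v := h(b, c, d), x := b * b * b * d, y := c, z := b
Every leftover argument binds to the variable; the entire application is replaced.
Result:  h(e, f(a * b * d * f(a, b) * f(b * b * c * c, a * a * b * b) * h(a * a * b * d * d * d * d, h(a * d, a * b * d, e), d * d * f(b, b) * h(c, a, a)), h(a * a * b * c * f(a, c) * h(a * a * c, b * b * c * d, d) * h(f(a, b), h(b, c, d), f(d, a)), c, a)), b)

Answer: h(e, f(a * b * d * f(a, b) * f(b * b * c * c, a * a * b * b) * h(a * a * b * d * d * d * d, h(a * d, a * b * d, e), d * d * f(b, b) * h(c, a, a)), h(a * a * b * c * f(a, c) * h(a * a * c, b * b * c * d, d) * h(f(a, b), h(b, c, d), f(d, a)), c, a)), b)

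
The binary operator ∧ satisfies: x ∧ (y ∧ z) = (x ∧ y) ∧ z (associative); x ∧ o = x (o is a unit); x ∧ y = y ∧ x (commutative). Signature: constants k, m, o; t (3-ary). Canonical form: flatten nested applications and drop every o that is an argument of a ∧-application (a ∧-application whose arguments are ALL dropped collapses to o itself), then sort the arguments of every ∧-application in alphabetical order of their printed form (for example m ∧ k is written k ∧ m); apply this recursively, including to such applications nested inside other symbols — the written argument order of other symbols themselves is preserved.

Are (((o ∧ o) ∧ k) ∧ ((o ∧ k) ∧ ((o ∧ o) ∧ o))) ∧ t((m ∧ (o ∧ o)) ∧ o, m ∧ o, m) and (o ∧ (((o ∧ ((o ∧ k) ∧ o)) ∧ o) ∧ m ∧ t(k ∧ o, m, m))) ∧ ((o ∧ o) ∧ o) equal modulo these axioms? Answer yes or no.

Answer: no — k ∧ k ∧ t(m, m, m) vs k ∧ m ∧ t(k, m, m)

Derivation:
Left:  (((o ∧ o) ∧ k) ∧ ((o ∧ k) ∧ ((o ∧ o) ∧ o))) ∧ t((m ∧ (o ∧ o)) ∧ o, m ∧ o, m)
  Flatten:  o ∧ o ∧ k ∧ o ∧ k ∧ o ∧ o ∧ o ∧ t((m ∧ (o ∧ o)) ∧ o, m ∧ o, m)
  Simplify inside:  t((m ∧ (o ∧ o)) ∧ o, m ∧ o, m)  →  t(m, m, m)
  Units out:  drop o (×6)
  Order the arguments:  k ∧ k ∧ t(m, m, m)
Right:  (o ∧ (((o ∧ ((o ∧ k) ∧ o)) ∧ o) ∧ m ∧ t(k ∧ o, m, m))) ∧ ((o ∧ o) ∧ o)
  Merge nested applications:  o ∧ o ∧ o ∧ k ∧ o ∧ o ∧ m ∧ t(k ∧ o, m, m) ∧ o ∧ o ∧ o
  Inside:  t(k ∧ o, m, m)  →  t(k, m, m)
  Units out:  drop o (×8)
  Sort:  k ∧ m ∧ t(k, m, m)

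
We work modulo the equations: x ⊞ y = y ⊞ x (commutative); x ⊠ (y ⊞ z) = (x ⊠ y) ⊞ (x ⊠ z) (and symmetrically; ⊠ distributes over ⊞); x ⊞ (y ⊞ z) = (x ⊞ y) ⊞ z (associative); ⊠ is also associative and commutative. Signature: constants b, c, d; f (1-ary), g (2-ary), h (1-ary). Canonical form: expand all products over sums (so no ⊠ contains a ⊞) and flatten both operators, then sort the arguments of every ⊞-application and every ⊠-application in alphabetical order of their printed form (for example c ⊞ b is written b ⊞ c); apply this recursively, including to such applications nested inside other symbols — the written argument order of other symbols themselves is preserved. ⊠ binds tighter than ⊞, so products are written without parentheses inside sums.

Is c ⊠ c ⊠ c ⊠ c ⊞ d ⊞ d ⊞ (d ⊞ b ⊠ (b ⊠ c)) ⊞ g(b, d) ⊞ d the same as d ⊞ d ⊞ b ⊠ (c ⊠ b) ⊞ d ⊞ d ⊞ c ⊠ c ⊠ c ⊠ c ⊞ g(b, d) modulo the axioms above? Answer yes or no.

Left:  c ⊠ c ⊠ c ⊠ c ⊞ d ⊞ d ⊞ (d ⊞ b ⊠ (b ⊠ c)) ⊞ g(b, d) ⊞ d
  Un-nest:  c ⊠ c ⊠ c ⊠ c ⊞ d ⊞ d ⊞ d ⊞ b ⊠ b ⊠ c ⊞ g(b, d) ⊞ d
  Sort:  b ⊠ b ⊠ c ⊞ c ⊠ c ⊠ c ⊠ c ⊞ d ⊞ d ⊞ d ⊞ d ⊞ g(b, d)
Right:  d ⊞ d ⊞ b ⊠ (c ⊠ b) ⊞ d ⊞ d ⊞ c ⊠ c ⊠ c ⊠ c ⊞ g(b, d)
  Un-nest:  d ⊞ d ⊞ b ⊠ b ⊠ c ⊞ d ⊞ d ⊞ c ⊠ c ⊠ c ⊠ c ⊞ g(b, d)
  Order the arguments:  b ⊠ b ⊠ c ⊞ c ⊠ c ⊠ c ⊠ c ⊞ d ⊞ d ⊞ d ⊞ d ⊞ g(b, d)

Answer: yes — both canonical forms are b ⊠ b ⊠ c ⊞ c ⊠ c ⊠ c ⊠ c ⊞ d ⊞ d ⊞ d ⊞ d ⊞ g(b, d)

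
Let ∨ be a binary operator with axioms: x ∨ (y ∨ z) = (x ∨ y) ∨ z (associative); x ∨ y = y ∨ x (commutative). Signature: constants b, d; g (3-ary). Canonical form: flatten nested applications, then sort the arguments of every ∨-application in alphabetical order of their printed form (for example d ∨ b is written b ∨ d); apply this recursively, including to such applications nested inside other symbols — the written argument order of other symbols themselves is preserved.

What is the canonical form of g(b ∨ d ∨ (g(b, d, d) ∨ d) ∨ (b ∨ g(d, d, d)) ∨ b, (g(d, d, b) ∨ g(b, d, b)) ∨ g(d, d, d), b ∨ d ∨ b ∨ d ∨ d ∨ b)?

Descend into:  b ∨ d ∨ (g(b, d, d) ∨ d) ∨ (b ∨ g(d, d, d)) ∨ b
Merge nested applications:  b ∨ d ∨ g(b, d, d) ∨ d ∨ b ∨ g(d, d, d) ∨ b
Sort:  b ∨ b ∨ b ∨ d ∨ d ∨ g(b, d, d) ∨ g(d, d, d)
Put back:  g(b ∨ b ∨ b ∨ d ∨ d ∨ g(b, d, d) ∨ g(d, d, d), g(b, d, b) ∨ g(d, d, b) ∨ g(d, d, d), b ∨ b ∨ b ∨ d ∨ d ∨ d)

Answer: g(b ∨ b ∨ b ∨ d ∨ d ∨ g(b, d, d) ∨ g(d, d, d), g(b, d, b) ∨ g(d, d, b) ∨ g(d, d, d), b ∨ b ∨ b ∨ d ∨ d ∨ d)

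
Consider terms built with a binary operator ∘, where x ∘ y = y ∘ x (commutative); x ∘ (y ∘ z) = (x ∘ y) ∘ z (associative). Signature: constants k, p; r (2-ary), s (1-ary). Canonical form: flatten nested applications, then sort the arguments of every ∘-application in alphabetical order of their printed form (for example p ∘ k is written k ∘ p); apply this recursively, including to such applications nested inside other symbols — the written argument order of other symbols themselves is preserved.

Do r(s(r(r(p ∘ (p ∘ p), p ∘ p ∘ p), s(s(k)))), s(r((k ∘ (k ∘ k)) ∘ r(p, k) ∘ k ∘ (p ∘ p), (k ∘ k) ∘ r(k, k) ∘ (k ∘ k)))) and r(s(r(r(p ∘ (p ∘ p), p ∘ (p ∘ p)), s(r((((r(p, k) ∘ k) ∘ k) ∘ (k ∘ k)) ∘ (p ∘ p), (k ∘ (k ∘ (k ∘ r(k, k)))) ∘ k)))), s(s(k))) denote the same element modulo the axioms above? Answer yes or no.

Answer: no — r(s(r(r(p ∘ p ∘ p, p ∘ p ∘ p), s(s(k)))), s(r(k ∘ k ∘ k ∘ k ∘ p ∘ p ∘ r(p, k), k ∘ k ∘ k ∘ k ∘ r(k, k)))) vs r(s(r(r(p ∘ p ∘ p, p ∘ p ∘ p), s(r(k ∘ k ∘ k ∘ k ∘ p ∘ p ∘ r(p, k), k ∘ k ∘ k ∘ k ∘ r(k, k))))), s(s(k)))

Derivation:
Left:  r(s(r(r(p ∘ (p ∘ p), p ∘ p ∘ p), s(s(k)))), s(r((k ∘ (k ∘ k)) ∘ r(p, k) ∘ k ∘ (p ∘ p), (k ∘ k) ∘ r(k, k) ∘ (k ∘ k))))
  Work inside:  (k ∘ (k ∘ k)) ∘ r(p, k) ∘ k ∘ (p ∘ p)
  Merge nested applications:  k ∘ k ∘ k ∘ r(p, k) ∘ k ∘ p ∘ p
  Order the arguments:  k ∘ k ∘ k ∘ k ∘ p ∘ p ∘ r(p, k)
  Rebuild:  r(s(r(r(p ∘ p ∘ p, p ∘ p ∘ p), s(s(k)))), s(r(k ∘ k ∘ k ∘ k ∘ p ∘ p ∘ r(p, k), k ∘ k ∘ k ∘ k ∘ r(k, k))))
Right:  r(s(r(r(p ∘ (p ∘ p), p ∘ (p ∘ p)), s(r((((r(p, k) ∘ k) ∘ k) ∘ (k ∘ k)) ∘ (p ∘ p), (k ∘ (k ∘ (k ∘ r(k, k)))) ∘ k)))), s(s(k)))
  Descend into:  (((r(p, k) ∘ k) ∘ k) ∘ (k ∘ k)) ∘ (p ∘ p)
  Un-nest:  r(p, k) ∘ k ∘ k ∘ k ∘ k ∘ p ∘ p
  Order the arguments:  k ∘ k ∘ k ∘ k ∘ p ∘ p ∘ r(p, k)
  Rebuild:  r(s(r(r(p ∘ p ∘ p, p ∘ p ∘ p), s(r(k ∘ k ∘ k ∘ k ∘ p ∘ p ∘ r(p, k), k ∘ k ∘ k ∘ k ∘ r(k, k))))), s(s(k)))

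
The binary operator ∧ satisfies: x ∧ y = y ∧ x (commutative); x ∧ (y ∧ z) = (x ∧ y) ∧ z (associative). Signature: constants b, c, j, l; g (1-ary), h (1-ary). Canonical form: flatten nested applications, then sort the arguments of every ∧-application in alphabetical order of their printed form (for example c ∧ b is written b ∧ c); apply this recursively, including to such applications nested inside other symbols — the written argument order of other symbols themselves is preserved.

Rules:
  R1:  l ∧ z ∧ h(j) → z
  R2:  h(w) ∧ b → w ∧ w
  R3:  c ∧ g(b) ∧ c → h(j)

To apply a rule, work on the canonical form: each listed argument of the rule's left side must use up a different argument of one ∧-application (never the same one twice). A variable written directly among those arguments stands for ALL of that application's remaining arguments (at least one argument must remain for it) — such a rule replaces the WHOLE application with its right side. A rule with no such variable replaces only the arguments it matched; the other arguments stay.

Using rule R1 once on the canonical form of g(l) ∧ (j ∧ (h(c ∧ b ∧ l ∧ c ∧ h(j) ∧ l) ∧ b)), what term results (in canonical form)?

Answer: b ∧ g(l) ∧ h(b ∧ c ∧ c ∧ l) ∧ j

Derivation:
Canonical form:  b ∧ g(l) ∧ h(b ∧ c ∧ c ∧ h(j) ∧ l ∧ l) ∧ j
Apply R1:  consuming h(j), l;  z := b ∧ c ∧ c ∧ l
Every leftover argument binds to the variable; the entire application is replaced.
Result:  b ∧ g(l) ∧ h(b ∧ c ∧ c ∧ l) ∧ j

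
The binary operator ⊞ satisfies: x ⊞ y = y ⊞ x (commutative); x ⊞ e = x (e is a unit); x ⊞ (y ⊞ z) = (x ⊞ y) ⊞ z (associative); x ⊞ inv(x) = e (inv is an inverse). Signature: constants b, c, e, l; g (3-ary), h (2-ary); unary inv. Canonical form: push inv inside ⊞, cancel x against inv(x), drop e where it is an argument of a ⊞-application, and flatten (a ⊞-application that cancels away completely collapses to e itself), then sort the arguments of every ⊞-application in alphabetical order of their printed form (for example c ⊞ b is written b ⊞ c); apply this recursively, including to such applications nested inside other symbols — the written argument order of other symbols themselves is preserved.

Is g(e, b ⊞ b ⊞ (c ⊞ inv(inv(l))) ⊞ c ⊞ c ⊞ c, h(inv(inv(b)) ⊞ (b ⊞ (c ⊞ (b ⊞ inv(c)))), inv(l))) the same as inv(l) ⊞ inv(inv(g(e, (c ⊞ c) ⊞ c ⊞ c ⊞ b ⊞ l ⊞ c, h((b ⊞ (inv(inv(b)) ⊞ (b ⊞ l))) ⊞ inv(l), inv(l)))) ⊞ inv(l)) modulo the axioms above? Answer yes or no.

Left:  g(e, b ⊞ b ⊞ (c ⊞ inv(inv(l))) ⊞ c ⊞ c ⊞ c, h(inv(inv(b)) ⊞ (b ⊞ (c ⊞ (b ⊞ inv(c)))), inv(l)))
  Focus inside:  inv(inv(b)) ⊞ (b ⊞ (c ⊞ (b ⊞ inv(c))))
  Push inv inside:  distribute inv over ⊞ and collapse double inv
  Cancel:  c cancels
  Collect:  b ⊞ b ⊞ b
  Put back:  g(e, b ⊞ b ⊞ c ⊞ c ⊞ c ⊞ c ⊞ l, h(b ⊞ b ⊞ b, inv(l)))
Right:  inv(l) ⊞ inv(inv(g(e, (c ⊞ c) ⊞ c ⊞ c ⊞ b ⊞ l ⊞ c, h((b ⊞ (inv(inv(b)) ⊞ (b ⊞ l))) ⊞ inv(l), inv(l)))) ⊞ inv(l))
  Push inv inside:  distribute inv over ⊞ and collapse double inv
  Inverses cancel:  l cancels
  Collect terms:  g(e, b ⊞ c ⊞ c ⊞ c ⊞ c ⊞ c ⊞ l, h(b ⊞ b ⊞ b, inv(l)))

Answer: no — g(e, b ⊞ b ⊞ c ⊞ c ⊞ c ⊞ c ⊞ l, h(b ⊞ b ⊞ b, inv(l))) vs g(e, b ⊞ c ⊞ c ⊞ c ⊞ c ⊞ c ⊞ l, h(b ⊞ b ⊞ b, inv(l)))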